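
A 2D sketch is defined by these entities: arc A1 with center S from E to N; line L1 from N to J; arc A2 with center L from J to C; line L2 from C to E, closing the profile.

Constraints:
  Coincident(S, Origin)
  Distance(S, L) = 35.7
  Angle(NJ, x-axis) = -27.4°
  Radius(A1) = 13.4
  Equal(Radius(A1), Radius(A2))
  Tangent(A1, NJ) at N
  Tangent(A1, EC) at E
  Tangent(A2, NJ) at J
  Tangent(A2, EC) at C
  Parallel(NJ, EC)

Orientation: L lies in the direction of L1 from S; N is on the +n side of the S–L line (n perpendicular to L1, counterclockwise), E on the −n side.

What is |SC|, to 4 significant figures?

38.13

The slot axis is L1's direction at -27.4°, so u = (cos -27.4°, sin -27.4°) = (0.8878, -0.4602) and n = (−sin -27.4°, cos -27.4°) = (0.4602, 0.8878). S is at the origin and L lies 35.7 along u from S, so L = 35.7·u = (31.70, -16.43). Tangency of A1 to both parallel lines with radius 13.4 puts N and E at S ± 13.4·n: N = (6.167, 11.90), E = (-6.167, -11.90). Equal radii place J and C the same way about L: J = L + 13.4·n = (37.86, -4.532), C = L − 13.4·n = (25.53, -28.33). Then |SC| = |C − S| = 38.13.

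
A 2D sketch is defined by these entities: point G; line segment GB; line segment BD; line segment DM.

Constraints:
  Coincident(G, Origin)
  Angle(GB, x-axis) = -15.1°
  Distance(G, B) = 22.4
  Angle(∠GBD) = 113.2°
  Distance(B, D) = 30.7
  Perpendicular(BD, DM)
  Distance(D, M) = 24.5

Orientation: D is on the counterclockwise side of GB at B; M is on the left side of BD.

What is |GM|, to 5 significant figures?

39.717

G is at the origin; GB runs at -15.1° with length 22.4, so B = 22.4·(cos -15.1°, sin -15.1°) = (21.627, -5.8353). ∠GBD = 113.2°, so BD runs at -15.1° + (180° − 113.2°) = 51.700° from the x-axis; with |BD| = 30.7, D = B + 30.7·(cos 51.700°, sin 51.700°) = (40.654, 18.257). BD is perpendicular to DM; with |DM| = 24.5 on the left of BD, M = D + 24.5·(-0.78478, 0.61978) = (21.427, 33.442). Then |GM| = |M − G| = 39.717.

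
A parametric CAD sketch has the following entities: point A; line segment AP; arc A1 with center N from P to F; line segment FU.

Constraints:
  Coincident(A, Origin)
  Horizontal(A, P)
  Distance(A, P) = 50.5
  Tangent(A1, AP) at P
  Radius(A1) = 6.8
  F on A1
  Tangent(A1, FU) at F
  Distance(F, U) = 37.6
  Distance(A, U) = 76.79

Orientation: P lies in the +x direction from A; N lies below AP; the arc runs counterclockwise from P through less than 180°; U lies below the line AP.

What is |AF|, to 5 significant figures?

45.826

Checks: |NF| = 6.800 ✓; ∠(NF, FU) = 90.00° ✓; |FU| = 37.60 ✓; |AU| = 76.79 ✓.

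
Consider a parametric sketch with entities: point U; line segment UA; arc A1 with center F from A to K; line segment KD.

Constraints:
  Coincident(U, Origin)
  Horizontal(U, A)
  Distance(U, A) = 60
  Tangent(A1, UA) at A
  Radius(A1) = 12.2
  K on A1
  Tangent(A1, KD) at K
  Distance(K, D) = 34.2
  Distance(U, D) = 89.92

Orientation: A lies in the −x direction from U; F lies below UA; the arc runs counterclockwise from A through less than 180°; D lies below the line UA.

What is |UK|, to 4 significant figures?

72.61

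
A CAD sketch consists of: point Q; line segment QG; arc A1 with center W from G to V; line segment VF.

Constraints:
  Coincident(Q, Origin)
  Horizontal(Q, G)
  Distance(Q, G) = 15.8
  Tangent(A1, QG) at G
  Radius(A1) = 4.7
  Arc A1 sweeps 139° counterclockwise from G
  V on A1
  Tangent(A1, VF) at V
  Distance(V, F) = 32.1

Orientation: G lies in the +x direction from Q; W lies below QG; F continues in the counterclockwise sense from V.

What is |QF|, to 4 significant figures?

47.16

Q is at the origin; Q and G share the same y with |QG| = 15.8 and G on the +x side, so G = (15.80, 0.000). Tangency of A1 to QG means the radius WG is perpendicular to QG, so W = G + (0, -4.7) = (15.80, -4.700). On A1, G sits at bearing 90° from W; a 139° counterclockwise sweep puts V at bearing 229°, so V = W + 4.7·(cos 229°, sin 229°) = (12.72, -8.247). Tangency of A1 to VF means the radius WV is perpendicular to VF, so VF runs along (−sin 229°, cos 229°); with |VF| = 32.1, F = (36.94, -29.31). Then |QF| = |F − Q| = 47.16.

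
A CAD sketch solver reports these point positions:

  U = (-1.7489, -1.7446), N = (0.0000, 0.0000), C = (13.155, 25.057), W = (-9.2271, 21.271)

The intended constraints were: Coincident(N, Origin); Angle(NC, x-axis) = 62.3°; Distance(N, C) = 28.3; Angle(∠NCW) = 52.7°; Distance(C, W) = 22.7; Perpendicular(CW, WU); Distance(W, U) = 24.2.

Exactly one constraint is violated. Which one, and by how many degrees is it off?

Perpendicular(CW, WU) — off by 8.40°.

N = (0.00, 0.00) ✓; NC at 62.30° ✓; |NC| = 28.30 ✓; ∠NCW = 52.70° ✓; |CW| = 22.70 ✓; ∠(CW, WU) = 98.40° ✗; |WU| = 24.20 ✓.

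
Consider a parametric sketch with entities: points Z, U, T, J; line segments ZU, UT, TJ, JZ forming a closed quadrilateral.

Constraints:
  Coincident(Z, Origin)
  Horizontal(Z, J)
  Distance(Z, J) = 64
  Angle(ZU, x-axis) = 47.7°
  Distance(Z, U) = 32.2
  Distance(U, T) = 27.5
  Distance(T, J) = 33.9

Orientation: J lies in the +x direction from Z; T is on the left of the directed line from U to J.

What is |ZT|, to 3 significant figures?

57.0

Checks: |UT| = 27.50 ✓; |TJ| = 33.90 ✓.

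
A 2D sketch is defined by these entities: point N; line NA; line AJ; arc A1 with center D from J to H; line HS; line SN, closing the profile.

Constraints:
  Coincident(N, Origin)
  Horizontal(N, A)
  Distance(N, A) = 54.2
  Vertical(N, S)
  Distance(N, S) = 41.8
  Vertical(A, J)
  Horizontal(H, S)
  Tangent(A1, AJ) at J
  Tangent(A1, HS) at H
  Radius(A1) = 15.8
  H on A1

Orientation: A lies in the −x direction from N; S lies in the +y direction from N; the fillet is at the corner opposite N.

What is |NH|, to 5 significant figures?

56.761

N is at the origin; NA is horizontal with |NA| = 54.2 and A on the −x side, so A = (-54.200, 0.0000). N and S share the same x with |NS| = 41.8 and S on the +y side, so S = (0.0000, 41.800). The virtual corner opposite N is at (-54.200, 41.800). The tangent condition forces DJ to be normal to AJ and the tangent condition forces DH to be normal to HS, with radius 15.8, so the center D sits 15.8 in from both sides at D = (-38.400, 26.000). That places the tangent points at J = (-54.200, 26.000) on AJ and H = (-38.400, 41.800) on HS. Then |NH| = |H − N| = 56.761.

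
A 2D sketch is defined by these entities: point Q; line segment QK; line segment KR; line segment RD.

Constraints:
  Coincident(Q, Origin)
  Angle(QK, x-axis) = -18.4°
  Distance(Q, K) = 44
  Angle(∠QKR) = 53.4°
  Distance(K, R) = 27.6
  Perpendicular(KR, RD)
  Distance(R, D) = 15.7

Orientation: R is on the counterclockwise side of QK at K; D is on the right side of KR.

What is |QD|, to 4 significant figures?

51.04

∠QKR = 53.4°, so KR runs at -18.4° + (180° − 53.4°) = 108.2° from the x-axis; with |KR| = 27.6, R = K + 27.6·(cos 108.2°, sin 108.2°) = (33.13, 12.33). KR is perpendicular to RD; with |RD| = 15.7 on the right of KR, D = R + 15.7·(0.9500, 0.3123) = (48.04, 17.23). Then |QD| = |D − Q| = 51.04.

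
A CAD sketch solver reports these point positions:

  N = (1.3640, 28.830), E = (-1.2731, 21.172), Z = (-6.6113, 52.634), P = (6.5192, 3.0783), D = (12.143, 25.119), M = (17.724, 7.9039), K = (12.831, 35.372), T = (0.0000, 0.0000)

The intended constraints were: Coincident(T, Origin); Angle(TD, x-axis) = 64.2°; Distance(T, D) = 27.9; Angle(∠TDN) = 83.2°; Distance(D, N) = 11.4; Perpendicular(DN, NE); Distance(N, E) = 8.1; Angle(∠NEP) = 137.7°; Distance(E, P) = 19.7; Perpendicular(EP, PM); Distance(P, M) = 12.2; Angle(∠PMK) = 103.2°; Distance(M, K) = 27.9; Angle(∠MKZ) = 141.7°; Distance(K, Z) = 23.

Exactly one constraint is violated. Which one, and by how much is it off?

Distance(K, Z) = 23 — off by 3.00.

T = (0.00, 0.00) ✓; TD at 64.20° ✓; |TD| = 27.90 ✓; ∠TDN = 83.20° ✓; |DN| = 11.40 ✓; ∠(DN, NE) = 90.00° ✓; |NE| = 8.099 ✓; ∠NEP = 137.7° ✓; |EP| = 19.70 ✓; ∠(EP, PM) = 90.00° ✓; |PM| = 12.20 ✓; ∠PMK = 103.2° ✓; |MK| = 27.90 ✓; ∠MKZ = 141.7° ✓; |KZ| = 26.00 ✗.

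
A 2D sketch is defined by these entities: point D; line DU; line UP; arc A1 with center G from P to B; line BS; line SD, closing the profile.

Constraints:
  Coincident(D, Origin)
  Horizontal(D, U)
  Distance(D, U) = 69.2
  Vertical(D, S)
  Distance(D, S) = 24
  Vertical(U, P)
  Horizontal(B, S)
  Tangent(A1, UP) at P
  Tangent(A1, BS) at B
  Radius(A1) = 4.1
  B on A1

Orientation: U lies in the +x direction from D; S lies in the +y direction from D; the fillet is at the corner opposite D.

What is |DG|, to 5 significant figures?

68.074

D is at the origin; D and U share the same y with |DU| = 69.2 and U on the +x side, so U = (69.200, 0.0000). D and S share the same x with |DS| = 24.0 and S on the +y side, so S = (0.0000, 24.000). The virtual corner opposite D is at (69.200, 24.000). The tangent condition forces GP to be normal to UP and since A1 is tangent to BS there, GB ⟂ BS, with radius 4.1, so the center G sits 4.1 in from both sides at G = (65.100, 19.900). Then |DG| = |G − D| = 68.074.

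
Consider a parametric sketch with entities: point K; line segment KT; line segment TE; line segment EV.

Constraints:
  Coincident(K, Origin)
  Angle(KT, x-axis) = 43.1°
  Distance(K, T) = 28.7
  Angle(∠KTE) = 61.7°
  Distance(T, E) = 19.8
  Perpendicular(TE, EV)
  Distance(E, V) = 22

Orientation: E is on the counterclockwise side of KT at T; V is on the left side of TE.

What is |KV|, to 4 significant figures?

7.004

K is at the origin; KT runs at 43.1° with length 28.7, so T = 28.7·(cos 43.1°, sin 43.1°) = (20.96, 19.61). ∠KTE = 61.7°, so TE runs at 43.1° + (180° − 61.7°) = 161.4° from the x-axis; with |TE| = 19.8, E = T + 19.8·(cos 161.4°, sin 161.4°) = (2.190, 25.93). The perpendicularity gives EV at right angles to TE; with |EV| = 22.0 on the left of TE, V = E + 22.0·(-0.3190, -0.9478) = (-4.827, 5.074). Then |KV| = |V − K| = 7.004.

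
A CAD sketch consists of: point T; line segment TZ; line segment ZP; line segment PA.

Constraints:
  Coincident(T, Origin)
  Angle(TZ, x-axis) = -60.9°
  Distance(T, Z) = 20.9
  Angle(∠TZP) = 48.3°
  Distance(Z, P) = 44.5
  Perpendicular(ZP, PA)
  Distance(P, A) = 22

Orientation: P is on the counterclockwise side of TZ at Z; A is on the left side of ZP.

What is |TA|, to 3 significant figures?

31.3

∠TZP = 48.3°, so ZP runs at -60.9° + (180° − 48.3°) = 70.8° from the x-axis; with |ZP| = 44.5, P = Z + 44.5·(cos 70.8°, sin 70.8°) = (24.8, 23.8). ZP ⟂ PA; with |PA| = 22.0 on the left of ZP, A = P + 22.0·(-0.944, 0.329) = (4.02, 31.0). Then |TA| = |A − T| = 31.3.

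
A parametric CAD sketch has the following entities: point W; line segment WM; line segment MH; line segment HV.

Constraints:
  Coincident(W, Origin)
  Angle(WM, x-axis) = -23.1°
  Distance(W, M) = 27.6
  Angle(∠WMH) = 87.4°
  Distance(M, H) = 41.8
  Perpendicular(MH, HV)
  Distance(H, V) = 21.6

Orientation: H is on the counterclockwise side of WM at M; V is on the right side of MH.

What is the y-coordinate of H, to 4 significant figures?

28.32

W is at the origin; WM runs at -23.1° with length 27.6, so M = 27.6·(cos -23.1°, sin -23.1°) = (25.39, -10.83). ∠WMH = 87.4°, so MH runs at -23.1° + (180° − 87.4°) = 69.50° from the x-axis; with |MH| = 41.8, H = M + 41.8·(cos 69.50°, sin 69.50°) = (40.03, 28.32). So H.y = 28.32.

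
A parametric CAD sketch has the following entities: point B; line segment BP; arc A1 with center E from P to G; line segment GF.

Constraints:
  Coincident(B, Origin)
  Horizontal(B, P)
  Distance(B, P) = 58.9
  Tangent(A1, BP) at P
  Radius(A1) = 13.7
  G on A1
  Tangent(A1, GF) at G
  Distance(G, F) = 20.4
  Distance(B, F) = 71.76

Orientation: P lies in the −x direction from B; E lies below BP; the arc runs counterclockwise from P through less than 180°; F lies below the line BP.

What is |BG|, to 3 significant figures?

73.7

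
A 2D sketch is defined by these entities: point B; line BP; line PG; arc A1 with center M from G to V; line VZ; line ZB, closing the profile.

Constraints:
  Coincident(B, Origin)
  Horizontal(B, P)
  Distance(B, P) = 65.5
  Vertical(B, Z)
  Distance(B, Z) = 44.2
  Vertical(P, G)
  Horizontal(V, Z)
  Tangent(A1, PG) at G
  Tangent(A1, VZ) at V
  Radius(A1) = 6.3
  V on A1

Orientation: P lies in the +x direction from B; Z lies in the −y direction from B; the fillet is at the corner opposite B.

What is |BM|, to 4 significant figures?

70.29

B is at the origin; BP is horizontal with |BP| = 65.5 and P on the +x side, so P = (65.50, 0.000). BZ is vertical with |BZ| = 44.2 and Z on the −y side, so Z = (0.000, -44.20). The virtual corner opposite B is at (65.50, -44.20). Since A1 is tangent to PG there, MG ⟂ PG and A1 meets VZ tangentially, so MV is at right angles to VZ, with radius 6.3, so the center M sits 6.3 in from both sides at M = (59.20, -37.90). Then |BM| = |M − B| = 70.29.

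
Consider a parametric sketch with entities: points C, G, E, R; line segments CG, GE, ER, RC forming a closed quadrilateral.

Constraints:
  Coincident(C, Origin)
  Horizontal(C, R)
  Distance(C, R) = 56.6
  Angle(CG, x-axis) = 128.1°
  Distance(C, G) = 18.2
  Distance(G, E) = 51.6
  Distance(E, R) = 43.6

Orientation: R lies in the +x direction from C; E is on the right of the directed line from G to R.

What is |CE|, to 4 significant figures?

33.40

Checks: |GE| = 51.60 ✓; |ER| = 43.60 ✓.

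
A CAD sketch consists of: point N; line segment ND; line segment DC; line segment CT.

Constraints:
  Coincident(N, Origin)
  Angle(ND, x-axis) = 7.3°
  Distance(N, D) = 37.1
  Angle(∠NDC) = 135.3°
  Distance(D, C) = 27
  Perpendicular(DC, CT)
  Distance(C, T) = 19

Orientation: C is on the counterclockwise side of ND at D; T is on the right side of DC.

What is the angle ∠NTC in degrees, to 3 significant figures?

49.8°

∠NDC = 135.3°, so DC runs at 7.3° + (180° − 135.3°) = 52.0° from the x-axis; with |DC| = 27.0, C = D + 27.0·(cos 52.0°, sin 52.0°) = (53.4, 26.0). The perpendicularity gives CT at right angles to DC; with |CT| = 19.0 on the right of DC, T = C + 19.0·(0.788, -0.616) = (68.4, 14.3). Then cos ∠NTC = TN·TC / (|TN||TC|), giving 49.8°.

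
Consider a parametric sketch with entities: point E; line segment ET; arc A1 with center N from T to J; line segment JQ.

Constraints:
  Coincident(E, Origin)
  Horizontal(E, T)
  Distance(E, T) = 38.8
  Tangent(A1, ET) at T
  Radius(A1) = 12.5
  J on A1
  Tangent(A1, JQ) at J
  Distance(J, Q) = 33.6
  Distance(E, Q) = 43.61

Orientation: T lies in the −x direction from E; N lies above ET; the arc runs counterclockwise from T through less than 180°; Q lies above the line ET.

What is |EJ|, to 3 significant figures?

28.3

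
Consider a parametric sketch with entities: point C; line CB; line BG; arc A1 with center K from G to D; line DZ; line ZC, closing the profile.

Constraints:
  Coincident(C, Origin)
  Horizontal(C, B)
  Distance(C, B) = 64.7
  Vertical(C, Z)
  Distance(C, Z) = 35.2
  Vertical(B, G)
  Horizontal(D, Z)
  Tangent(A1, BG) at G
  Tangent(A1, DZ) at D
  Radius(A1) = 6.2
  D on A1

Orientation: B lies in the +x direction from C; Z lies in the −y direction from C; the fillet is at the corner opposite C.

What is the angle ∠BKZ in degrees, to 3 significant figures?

108°

C is at the origin; CB is horizontal with |CB| = 64.7 and B on the +x side, so B = (64.7, 0.00). C and Z share the same x with |CZ| = 35.2 and Z on the −y side, so Z = (0.00, -35.2). The virtual corner opposite C is at (64.7, -35.2). A1 meets BG tangentially, so KG is at right angles to BG and since A1 is tangent to DZ there, KD ⟂ DZ, with radius 6.2, so the center K sits 6.2 in from both sides at K = (58.5, -29.0). Then cos ∠BKZ = KB·KZ / (|KB||KZ|), giving 108°.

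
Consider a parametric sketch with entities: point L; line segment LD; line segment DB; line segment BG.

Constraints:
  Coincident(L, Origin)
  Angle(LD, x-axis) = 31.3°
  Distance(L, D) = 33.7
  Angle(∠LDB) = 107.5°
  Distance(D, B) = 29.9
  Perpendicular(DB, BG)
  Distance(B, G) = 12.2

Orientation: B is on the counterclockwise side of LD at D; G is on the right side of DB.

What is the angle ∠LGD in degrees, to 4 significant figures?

25.73°

L is at the origin; LD runs at 31.3° with length 33.7, so D = 33.7·(cos 31.3°, sin 31.3°) = (28.80, 17.51). ∠LDB = 107.5°, so DB runs at 31.3° + (180° − 107.5°) = 103.8° from the x-axis; with |DB| = 29.9, B = D + 29.9·(cos 103.8°, sin 103.8°) = (21.66, 46.54). DB ⟂ BG; with |BG| = 12.2 on the right of DB, G = B + 12.2·(0.9711, 0.2385) = (33.51, 49.45). Then cos ∠LGD = GL·GD / (|GL||GD|), giving 25.73°.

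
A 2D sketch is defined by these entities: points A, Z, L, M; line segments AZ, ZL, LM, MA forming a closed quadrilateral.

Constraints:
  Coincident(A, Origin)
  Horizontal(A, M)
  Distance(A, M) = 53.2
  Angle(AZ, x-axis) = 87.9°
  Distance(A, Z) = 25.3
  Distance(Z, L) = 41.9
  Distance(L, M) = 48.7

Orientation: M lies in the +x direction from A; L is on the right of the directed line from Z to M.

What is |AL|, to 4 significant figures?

17.69

A is at the origin; A and M share the same y with |AM| = 53.2 and M in +x, so M = (53.2, 0). AZ runs at 87.9° with |AZ| = 25.3, so Z = (0.9271, 25.28). L is determined by |ZL| = 41.9 and |LM| = 48.7 together: it lies at the intersection of circle(Z, 41.9) and circle(M, 48.7). With |ZM| = 58.07, the foot of the radical line on ZM is 23.73 from Z and the perpendicular offset is √(41.9² − 23.73²) = 34.53. Taking the right-of-ZM solution: L = (7.251, -16.14).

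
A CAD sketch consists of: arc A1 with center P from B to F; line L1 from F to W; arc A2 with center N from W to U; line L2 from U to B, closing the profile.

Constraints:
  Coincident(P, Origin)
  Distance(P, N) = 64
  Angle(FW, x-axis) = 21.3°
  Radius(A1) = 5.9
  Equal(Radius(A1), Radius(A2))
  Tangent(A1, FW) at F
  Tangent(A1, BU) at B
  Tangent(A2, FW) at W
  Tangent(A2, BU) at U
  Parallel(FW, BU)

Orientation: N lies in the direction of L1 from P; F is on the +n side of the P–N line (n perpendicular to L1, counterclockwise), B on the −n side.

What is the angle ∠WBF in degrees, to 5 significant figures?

79.553°

The slot axis is L1's direction at 21.3°, so u = (cos 21.3°, sin 21.3°) = (0.93169, 0.36325) and n = (−sin 21.3°, cos 21.3°) = (-0.36325, 0.93169). P is at the origin and N lies 64.0 along u from P, so N = 64.0·u = (59.628, 23.248). Tangency of A1 to both parallel lines with radius 5.9 puts F and B at P ± 5.9·n: F = (-2.1432, 5.4970), B = (2.1432, -5.4970). Equal radii place W and U the same way about N: W = N + 5.9·n = (57.485, 28.745), U = N − 5.9·n = (61.771, 17.751). Then cos ∠WBF = BW·BF / (|BW||BF|), giving 79.553°.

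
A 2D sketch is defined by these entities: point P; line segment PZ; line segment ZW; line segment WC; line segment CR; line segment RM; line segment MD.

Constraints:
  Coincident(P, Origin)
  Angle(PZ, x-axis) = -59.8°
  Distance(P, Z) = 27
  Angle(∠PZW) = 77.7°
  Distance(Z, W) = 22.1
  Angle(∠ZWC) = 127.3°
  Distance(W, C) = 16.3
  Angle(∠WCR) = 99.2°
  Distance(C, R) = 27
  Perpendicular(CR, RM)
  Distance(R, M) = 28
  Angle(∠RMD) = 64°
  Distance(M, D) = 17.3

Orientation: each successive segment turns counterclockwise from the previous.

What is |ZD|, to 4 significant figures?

11.76

P is at the origin; PZ runs at -59.8° with length 27.0, so Z = (13.58, -23.34). ∠PZW = 77.7° gives ZW at 42.50° from the x-axis; with |ZW| = 22.1, W = (29.88, -8.405). ∠ZWC = 127.3° gives WC at 95.20° from the x-axis; with |WC| = 16.3, C = (28.40, 7.828). ∠WCR = 99.2° gives CR at 176.0° from the x-axis; with |CR| = 27.0, R = (1.464, 9.711). CR is perpendicular to RM, so RM runs at -94.00°; with |RM| = 28.0, M = (-0.4894, -18.22). ∠RMD = 64.0° gives MD at 22.00° from the x-axis; with |MD| = 17.3, D = (15.55, -11.74). Then |ZD| = |D − Z| = 11.76.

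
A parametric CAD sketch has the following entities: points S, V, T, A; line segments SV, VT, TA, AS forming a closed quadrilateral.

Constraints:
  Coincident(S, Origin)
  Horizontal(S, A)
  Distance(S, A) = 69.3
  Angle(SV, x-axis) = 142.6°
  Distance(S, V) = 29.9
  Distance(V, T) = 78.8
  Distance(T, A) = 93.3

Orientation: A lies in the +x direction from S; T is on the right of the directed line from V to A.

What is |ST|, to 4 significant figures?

58.18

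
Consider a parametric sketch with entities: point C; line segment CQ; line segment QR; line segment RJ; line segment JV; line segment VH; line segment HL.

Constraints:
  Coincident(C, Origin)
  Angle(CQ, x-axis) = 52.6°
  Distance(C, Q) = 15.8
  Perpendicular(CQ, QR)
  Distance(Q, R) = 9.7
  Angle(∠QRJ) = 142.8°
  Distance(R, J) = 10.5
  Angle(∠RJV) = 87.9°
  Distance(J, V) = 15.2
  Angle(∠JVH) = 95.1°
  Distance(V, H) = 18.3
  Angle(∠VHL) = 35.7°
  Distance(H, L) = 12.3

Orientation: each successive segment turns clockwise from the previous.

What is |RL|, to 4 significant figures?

8.551

C is at the origin; CQ runs at 52.6° with length 15.8, so Q = (9.597, 12.55). CQ ⟂ QR, so QR runs at -37.40°; with |QR| = 9.7, R = (17.30, 6.660). ∠QRJ = 142.8° gives RJ at -74.60° from the x-axis; with |RJ| = 10.5, J = (20.09, -3.463). ∠RJV = 87.9° gives JV at -166.7° from the x-axis; with |JV| = 15.2, V = (5.298, -6.960). ∠JVH = 95.1° gives VH at 108.4° from the x-axis; with |VH| = 18.3, H = (-0.4780, 10.40). ∠VHL = 35.7° gives HL at -35.90° from the x-axis; with |HL| = 12.3, L = (9.486, 3.192). Then |RL| = |L − R| = 8.551.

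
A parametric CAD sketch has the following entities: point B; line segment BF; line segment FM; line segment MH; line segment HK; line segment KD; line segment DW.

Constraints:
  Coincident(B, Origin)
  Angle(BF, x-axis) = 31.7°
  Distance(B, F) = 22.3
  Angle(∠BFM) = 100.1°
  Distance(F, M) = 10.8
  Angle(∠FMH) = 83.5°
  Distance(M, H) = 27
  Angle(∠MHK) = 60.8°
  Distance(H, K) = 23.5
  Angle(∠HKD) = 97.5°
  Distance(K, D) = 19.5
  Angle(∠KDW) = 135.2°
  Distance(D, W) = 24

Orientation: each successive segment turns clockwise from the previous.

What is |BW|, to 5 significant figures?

41.277

∠HKD = 97.5° gives KD at 13.600° from the x-axis; with |KD| = 19.5, D = (20.592, 16.017). ∠KDW = 135.2° gives DW at -31.200° from the x-axis; with |DW| = 24.0, W = (41.121, 3.5843). Then |BW| = |W − B| = 41.277.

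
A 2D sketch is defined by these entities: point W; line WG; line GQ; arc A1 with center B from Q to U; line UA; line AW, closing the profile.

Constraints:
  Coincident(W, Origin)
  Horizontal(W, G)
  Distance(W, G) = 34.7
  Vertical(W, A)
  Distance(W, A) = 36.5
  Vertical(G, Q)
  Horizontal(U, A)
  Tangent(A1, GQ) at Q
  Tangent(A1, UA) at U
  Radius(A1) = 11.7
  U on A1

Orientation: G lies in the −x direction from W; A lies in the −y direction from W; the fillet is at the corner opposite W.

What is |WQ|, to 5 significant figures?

42.651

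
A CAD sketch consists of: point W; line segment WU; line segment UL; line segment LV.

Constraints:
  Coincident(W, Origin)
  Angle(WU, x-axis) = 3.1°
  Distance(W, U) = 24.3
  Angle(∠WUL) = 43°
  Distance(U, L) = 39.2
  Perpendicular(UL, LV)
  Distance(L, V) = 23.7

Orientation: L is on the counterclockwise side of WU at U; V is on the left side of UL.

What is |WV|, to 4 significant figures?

22.58

W is at the origin; WU runs at 3.1° with length 24.3, so U = 24.3·(cos 3.1°, sin 3.1°) = (24.26, 1.314). ∠WUL = 43.0°, so UL runs at 3.1° + (180° − 43.0°) = 140.1° from the x-axis; with |UL| = 39.2, L = U + 39.2·(cos 140.1°, sin 140.1°) = (-5.808, 26.46). UL is perpendicular to LV; with |LV| = 23.7 on the left of UL, V = L + 23.7·(-0.6414, -0.7672) = (-21.01, 8.277). Then |WV| = |V − W| = 22.58.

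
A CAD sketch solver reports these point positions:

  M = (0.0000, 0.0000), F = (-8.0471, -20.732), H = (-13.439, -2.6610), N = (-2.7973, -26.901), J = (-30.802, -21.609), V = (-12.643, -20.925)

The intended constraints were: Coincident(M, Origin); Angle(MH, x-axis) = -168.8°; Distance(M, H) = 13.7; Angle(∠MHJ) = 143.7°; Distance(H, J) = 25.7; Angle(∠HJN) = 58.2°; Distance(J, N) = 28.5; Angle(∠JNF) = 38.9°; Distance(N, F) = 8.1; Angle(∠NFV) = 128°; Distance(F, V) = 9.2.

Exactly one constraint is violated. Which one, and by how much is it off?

Distance(F, V) = 9.2 — off by 4.60.

M = (0.00, 0.00) ✓; MH at -168.8° ✓; |MH| = 13.70 ✓; ∠MHJ = 143.7° ✓; |HJ| = 25.70 ✓; ∠HJN = 58.20° ✓; |JN| = 28.50 ✓; ∠JNF = 38.90° ✓; |NF| = 8.100 ✓; ∠NFV = 128.0° ✓; |FV| = 4.600 ✗.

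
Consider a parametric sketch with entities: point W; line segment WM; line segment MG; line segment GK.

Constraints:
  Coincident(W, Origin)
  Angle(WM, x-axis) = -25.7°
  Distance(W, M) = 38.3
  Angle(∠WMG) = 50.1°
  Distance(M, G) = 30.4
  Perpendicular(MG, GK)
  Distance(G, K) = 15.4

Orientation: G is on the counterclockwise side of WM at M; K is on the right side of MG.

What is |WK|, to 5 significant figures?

45.161

∠WMG = 50.1°, so MG runs at -25.7° + (180° − 50.1°) = 104.20° from the x-axis; with |MG| = 30.4, G = M + 30.4·(cos 104.20°, sin 104.20°) = (27.054, 12.862). MG is perpendicular to GK; with |GK| = 15.4 on the right of MG, K = G + 15.4·(0.96945, 0.24531) = (41.983, 16.640). Then |WK| = |K − W| = 45.161.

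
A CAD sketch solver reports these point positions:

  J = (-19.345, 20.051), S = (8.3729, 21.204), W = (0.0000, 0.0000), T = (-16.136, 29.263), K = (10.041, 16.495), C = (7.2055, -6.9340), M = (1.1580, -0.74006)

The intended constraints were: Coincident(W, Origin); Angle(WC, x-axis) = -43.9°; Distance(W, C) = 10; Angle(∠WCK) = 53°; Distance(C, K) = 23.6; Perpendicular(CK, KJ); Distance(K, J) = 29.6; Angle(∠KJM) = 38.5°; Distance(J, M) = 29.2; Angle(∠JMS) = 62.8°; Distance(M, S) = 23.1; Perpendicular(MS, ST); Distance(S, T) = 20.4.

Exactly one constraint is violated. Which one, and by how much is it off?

Distance(S, T) = 20.4 — off by 5.40.

W = (0.00, 0.00) ✓; WC at -43.90° ✓; |WC| = 10.00 ✓; ∠WCK = 53.00° ✓; |CK| = 23.60 ✓; ∠(CK, KJ) = 90.00° ✓; |KJ| = 29.60 ✓; ∠KJM = 38.50° ✓; |JM| = 29.20 ✓; ∠JMS = 62.80° ✓; |MS| = 23.10 ✓; ∠(MS, ST) = 90.00° ✓; |ST| = 25.80 ✗.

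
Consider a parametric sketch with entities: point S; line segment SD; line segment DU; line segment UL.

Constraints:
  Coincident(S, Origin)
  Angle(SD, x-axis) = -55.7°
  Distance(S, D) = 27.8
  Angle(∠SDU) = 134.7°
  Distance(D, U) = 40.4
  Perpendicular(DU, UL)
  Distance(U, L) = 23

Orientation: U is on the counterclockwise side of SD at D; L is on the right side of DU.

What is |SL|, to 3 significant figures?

73.6

∠SDU = 134.7°, so DU runs at -55.7° + (180° − 134.7°) = -10.4° from the x-axis; with |DU| = 40.4, U = D + 40.4·(cos -10.4°, sin -10.4°) = (55.4, -30.3). DU is perpendicular to UL; with |UL| = 23.0 on the right of DU, L = U + 23.0·(-0.181, -0.984) = (51.3, -52.9). Then |SL| = |L − S| = 73.6.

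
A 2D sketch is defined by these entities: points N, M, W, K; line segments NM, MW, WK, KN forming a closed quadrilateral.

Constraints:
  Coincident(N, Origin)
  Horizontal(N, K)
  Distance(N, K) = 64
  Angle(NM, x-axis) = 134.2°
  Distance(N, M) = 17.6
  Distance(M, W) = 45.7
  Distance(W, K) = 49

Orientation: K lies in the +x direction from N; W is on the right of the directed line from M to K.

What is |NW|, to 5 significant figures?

28.100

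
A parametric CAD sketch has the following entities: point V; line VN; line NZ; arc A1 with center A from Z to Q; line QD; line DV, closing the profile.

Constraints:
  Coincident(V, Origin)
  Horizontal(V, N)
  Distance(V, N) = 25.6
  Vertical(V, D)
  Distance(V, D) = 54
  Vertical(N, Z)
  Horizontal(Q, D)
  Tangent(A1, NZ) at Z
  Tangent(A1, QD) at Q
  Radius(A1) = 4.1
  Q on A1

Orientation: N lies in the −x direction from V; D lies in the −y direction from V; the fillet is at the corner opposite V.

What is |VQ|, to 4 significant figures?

58.12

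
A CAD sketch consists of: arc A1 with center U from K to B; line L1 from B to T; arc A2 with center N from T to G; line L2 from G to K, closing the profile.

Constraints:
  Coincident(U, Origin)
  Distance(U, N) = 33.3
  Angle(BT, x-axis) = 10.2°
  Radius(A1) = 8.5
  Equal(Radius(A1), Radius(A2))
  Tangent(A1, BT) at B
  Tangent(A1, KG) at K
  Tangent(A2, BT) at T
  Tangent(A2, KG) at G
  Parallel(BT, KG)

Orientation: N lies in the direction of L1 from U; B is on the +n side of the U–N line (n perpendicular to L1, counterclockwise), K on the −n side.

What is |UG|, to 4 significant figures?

34.37

The slot axis is L1's direction at 10.2°, so u = (cos 10.2°, sin 10.2°) = (0.9842, 0.1771) and n = (−sin 10.2°, cos 10.2°) = (-0.1771, 0.9842). U is at the origin and N lies 33.3 along u from U, so N = 33.3·u = (32.77, 5.897). Tangency of A1 to both parallel lines with radius 8.5 puts B and K at U ± 8.5·n: B = (-1.505, 8.366), K = (1.505, -8.366). Equal radii place T and G the same way about N: T = N + 8.5·n = (31.27, 14.26), G = N − 8.5·n = (34.28, -2.469). Then |UG| = |G − U| = 34.37.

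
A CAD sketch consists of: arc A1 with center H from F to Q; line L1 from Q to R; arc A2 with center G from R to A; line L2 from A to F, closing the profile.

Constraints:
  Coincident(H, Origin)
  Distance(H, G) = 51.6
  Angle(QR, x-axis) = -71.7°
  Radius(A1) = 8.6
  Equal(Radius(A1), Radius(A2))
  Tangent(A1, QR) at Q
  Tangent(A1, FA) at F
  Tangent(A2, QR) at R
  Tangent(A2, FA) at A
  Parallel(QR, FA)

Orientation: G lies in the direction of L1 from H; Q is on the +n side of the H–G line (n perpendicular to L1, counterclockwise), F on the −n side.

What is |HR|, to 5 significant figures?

52.312

Tangency of A1 to both parallel lines with radius 8.6 puts Q and F at H ± 8.6·n: Q = (8.1651, 2.7003), F = (-8.1651, -2.7003). Equal radii place R and A the same way about G: R = G + 8.6·n = (24.367, -46.290), A = G − 8.6·n = (8.0370, -51.691). Then |HR| = |R − H| = 52.312.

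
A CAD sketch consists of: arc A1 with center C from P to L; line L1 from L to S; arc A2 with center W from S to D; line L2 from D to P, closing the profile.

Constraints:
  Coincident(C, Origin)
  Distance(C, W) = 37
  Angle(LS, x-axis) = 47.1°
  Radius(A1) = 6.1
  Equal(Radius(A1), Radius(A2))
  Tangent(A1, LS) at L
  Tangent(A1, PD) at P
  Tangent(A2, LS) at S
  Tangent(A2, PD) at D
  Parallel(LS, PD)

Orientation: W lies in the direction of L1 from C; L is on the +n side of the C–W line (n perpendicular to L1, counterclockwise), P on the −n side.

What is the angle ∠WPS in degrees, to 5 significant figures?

8.8871°

The slot axis is L1's direction at 47.1°, so u = (cos 47.1°, sin 47.1°) = (0.68072, 0.73254) and n = (−sin 47.1°, cos 47.1°) = (-0.73254, 0.68072). C is at the origin and W lies 37.0 along u from C, so W = 37.0·u = (25.187, 27.104). Tangency of A1 to both parallel lines with radius 6.1 puts L and P at C ± 6.1·n: L = (-4.4685, 4.1524), P = (4.4685, -4.1524). Equal radii place S and D the same way about W: S = W + 6.1·n = (20.718, 31.256), D = W − 6.1·n = (29.655, 22.952). Then cos ∠WPS = PW·PS / (|PW||PS|), giving 8.8871°.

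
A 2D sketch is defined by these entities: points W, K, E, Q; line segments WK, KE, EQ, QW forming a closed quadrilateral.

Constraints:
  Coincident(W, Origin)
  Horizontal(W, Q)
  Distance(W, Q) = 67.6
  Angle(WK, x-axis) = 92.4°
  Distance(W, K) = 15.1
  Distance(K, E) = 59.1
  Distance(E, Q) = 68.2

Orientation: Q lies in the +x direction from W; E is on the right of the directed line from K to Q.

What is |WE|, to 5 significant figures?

44.436

W is at the origin; W and Q share the same y with |WQ| = 67.6 and Q in +x, so Q = (67.6, 0). WK runs at 92.4° with |WK| = 15.1, so K = (-0.63232, 15.087). E is determined by |KE| = 59.1 and |EQ| = 68.2 together: it lies at the intersection of circle(K, 59.1) and circle(Q, 68.2). With |KQ| = 69.880, the foot of the radical line on KQ is 26.651 from K and the perpendicular offset is √(59.1² − 26.651²) = 52.749. Taking the right-of-KQ solution: E = (14.002, -42.173).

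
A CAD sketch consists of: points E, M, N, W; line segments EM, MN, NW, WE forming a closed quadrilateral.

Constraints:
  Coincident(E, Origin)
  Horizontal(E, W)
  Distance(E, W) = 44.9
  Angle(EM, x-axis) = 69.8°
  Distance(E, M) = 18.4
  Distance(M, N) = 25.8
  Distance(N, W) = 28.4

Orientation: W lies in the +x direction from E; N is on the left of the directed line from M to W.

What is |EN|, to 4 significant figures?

39.72

Checks: |MN| = 25.80 ✓; |NW| = 28.40 ✓.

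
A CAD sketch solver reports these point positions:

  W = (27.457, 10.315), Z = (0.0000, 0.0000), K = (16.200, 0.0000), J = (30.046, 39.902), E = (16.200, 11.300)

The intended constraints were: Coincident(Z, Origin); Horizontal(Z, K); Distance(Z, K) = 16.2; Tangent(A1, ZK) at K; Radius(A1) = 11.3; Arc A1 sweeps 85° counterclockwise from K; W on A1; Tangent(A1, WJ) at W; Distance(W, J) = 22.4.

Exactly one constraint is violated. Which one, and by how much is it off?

Distance(W, J) = 22.4 — off by 7.30.

Z = (0.00, 0.00) ✓; Z.y = 0.00, K.y = 0.00 ✓; |ZK| = 16.20 ✓; ∠(EK, KZ) = 90.00° ✓; |EK| = 11.30 ✓; bearing(E→W) − bearing(E→K) = 85.00° ✓; |EW| = 11.30 ✓; ∠(EW, WJ) = 90.00° ✓; |WJ| = 29.70 ✗.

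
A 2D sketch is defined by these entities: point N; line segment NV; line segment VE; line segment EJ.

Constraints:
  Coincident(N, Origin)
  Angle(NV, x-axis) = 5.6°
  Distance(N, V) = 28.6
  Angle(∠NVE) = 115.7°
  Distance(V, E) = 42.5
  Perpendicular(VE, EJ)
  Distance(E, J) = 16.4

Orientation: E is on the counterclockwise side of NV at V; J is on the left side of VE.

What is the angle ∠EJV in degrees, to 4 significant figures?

68.90°

N is at the origin; NV runs at 5.6° with length 28.6, so V = 28.6·(cos 5.6°, sin 5.6°) = (28.46, 2.791). ∠NVE = 115.7°, so VE runs at 5.6° + (180° − 115.7°) = 69.90° from the x-axis; with |VE| = 42.5, E = V + 42.5·(cos 69.90°, sin 69.90°) = (43.07, 42.70). VE is perpendicular to EJ; with |EJ| = 16.4 on the left of VE, J = E + 16.4·(-0.9391, 0.3437) = (27.67, 48.34). Then cos ∠EJV = JE·JV / (|JE||JV|), giving 68.90°.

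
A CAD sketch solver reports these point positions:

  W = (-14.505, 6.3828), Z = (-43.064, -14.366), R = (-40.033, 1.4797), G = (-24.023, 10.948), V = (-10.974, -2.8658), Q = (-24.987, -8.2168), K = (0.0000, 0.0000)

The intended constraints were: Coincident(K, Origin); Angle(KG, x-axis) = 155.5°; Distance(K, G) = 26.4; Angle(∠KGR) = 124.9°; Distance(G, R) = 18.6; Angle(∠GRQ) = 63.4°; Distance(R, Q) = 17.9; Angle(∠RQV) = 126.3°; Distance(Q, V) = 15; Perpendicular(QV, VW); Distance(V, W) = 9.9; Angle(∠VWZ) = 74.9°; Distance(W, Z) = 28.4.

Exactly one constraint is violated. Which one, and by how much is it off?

Distance(W, Z) = 28.4 — off by 6.90.

K = (0.00, 0.00) ✓; KG at 155.5° ✓; |KG| = 26.40 ✓; ∠KGR = 124.9° ✓; |GR| = 18.60 ✓; ∠GRQ = 63.40° ✓; |RQ| = 17.90 ✓; ∠RQV = 126.3° ✓; |QV| = 15.00 ✓; ∠(QV, VW) = 90.00° ✓; |VW| = 9.900 ✓; ∠VWZ = 74.90° ✓; |WZ| = 35.30 ✗.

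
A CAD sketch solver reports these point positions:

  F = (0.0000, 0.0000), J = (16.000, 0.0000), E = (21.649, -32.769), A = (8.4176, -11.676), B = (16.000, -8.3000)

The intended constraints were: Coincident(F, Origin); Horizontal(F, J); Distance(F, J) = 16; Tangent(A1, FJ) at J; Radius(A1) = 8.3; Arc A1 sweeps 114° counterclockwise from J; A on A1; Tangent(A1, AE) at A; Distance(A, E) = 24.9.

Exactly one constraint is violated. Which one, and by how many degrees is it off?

Tangent(A1, AE) at A — off by 8.10°.

F = (0.00, 0.00) ✓; F.y = 0.00, J.y = 0.00 ✓; |FJ| = 16.00 ✓; ∠(BJ, JF) = 90.00° ✓; |BJ| = 8.300 ✓; bearing(B→A) − bearing(B→J) = 114.0° ✓; |BA| = 8.300 ✓; ∠(BA, AE) = 81.90° ✗; |AE| = 24.90 ✓.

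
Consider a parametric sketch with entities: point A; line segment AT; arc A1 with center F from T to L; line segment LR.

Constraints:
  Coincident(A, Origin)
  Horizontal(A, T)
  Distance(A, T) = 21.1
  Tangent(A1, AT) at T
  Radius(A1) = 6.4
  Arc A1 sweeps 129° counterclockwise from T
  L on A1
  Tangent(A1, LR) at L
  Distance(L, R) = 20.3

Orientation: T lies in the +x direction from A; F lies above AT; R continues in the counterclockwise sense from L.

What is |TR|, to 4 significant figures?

27.34

On A1, T sits at bearing -90° from F; a 129° counterclockwise sweep puts L at bearing 39°, so L = F + 6.4·(cos 39°, sin 39°) = (26.07, 10.43). The tangent condition forces FL to be normal to LR, so LR runs along (−sin 39°, cos 39°); with |LR| = 20.3, R = (13.30, 26.20). Then |TR| = |R − T| = 27.34.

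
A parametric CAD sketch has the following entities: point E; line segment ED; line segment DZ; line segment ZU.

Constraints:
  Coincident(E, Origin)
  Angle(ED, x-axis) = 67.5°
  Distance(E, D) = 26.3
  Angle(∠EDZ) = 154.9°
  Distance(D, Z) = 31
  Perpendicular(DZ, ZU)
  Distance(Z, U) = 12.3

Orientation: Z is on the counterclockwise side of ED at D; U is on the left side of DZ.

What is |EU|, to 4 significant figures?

54.83

E is at the origin; ED runs at 67.5° with length 26.3, so D = 26.3·(cos 67.5°, sin 67.5°) = (10.06, 24.30). ∠EDZ = 154.9°, so DZ runs at 67.5° + (180° − 154.9°) = 92.60° from the x-axis; with |DZ| = 31.0, Z = D + 31.0·(cos 92.60°, sin 92.60°) = (8.658, 55.27). DZ is perpendicular to ZU; with |ZU| = 12.3 on the left of DZ, U = Z + 12.3·(-0.9990, -0.04536) = (-3.629, 54.71). Then |EU| = |U − E| = 54.83.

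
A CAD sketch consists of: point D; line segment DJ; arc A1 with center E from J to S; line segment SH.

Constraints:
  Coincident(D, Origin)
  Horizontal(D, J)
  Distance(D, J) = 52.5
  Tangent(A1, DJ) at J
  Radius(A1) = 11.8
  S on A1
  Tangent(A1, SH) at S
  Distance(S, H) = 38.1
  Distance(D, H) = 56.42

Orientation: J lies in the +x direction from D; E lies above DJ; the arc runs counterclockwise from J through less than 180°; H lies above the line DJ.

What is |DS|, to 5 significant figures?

63.847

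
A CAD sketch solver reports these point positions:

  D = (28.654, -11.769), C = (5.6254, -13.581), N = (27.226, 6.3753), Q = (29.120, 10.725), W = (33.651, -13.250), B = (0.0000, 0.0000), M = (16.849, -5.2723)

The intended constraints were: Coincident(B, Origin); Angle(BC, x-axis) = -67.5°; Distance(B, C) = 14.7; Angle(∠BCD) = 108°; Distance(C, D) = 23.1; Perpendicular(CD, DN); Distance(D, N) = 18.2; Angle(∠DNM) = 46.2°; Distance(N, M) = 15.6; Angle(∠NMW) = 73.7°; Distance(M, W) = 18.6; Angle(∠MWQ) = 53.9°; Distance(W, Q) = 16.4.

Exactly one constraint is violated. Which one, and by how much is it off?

Distance(W, Q) = 16.4 — off by 8.00.

B = (0.00, 0.00) ✓; BC at -67.50° ✓; |BC| = 14.70 ✓; ∠BCD = 108.0° ✓; |CD| = 23.10 ✓; ∠(CD, DN) = 90.00° ✓; |DN| = 18.20 ✓; ∠DNM = 46.20° ✓; |NM| = 15.60 ✓; ∠NMW = 73.70° ✓; |MW| = 18.60 ✓; ∠MWQ = 53.90° ✓; |WQ| = 24.40 ✗.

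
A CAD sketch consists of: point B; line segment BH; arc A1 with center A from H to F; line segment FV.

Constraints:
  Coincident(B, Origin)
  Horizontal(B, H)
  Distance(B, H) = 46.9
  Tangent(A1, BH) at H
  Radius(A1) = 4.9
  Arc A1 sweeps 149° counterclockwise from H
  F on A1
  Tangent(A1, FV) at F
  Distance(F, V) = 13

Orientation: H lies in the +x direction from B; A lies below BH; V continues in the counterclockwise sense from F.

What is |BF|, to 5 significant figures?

45.300

B is at the origin; B and H share the same y with |BH| = 46.9 and H on the +x side, so H = (46.900, 0.0000). Since A1 is tangent to BH there, AH ⟂ BH, so A = H + (0, -4.9) = (46.900, -4.9000). On A1, H sits at bearing 90° from A; a 149° counterclockwise sweep puts F at bearing 239°, so F = A + 4.9·(cos 239°, sin 239°) = (44.376, -9.1001). Then |BF| = |F − B| = 45.300.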